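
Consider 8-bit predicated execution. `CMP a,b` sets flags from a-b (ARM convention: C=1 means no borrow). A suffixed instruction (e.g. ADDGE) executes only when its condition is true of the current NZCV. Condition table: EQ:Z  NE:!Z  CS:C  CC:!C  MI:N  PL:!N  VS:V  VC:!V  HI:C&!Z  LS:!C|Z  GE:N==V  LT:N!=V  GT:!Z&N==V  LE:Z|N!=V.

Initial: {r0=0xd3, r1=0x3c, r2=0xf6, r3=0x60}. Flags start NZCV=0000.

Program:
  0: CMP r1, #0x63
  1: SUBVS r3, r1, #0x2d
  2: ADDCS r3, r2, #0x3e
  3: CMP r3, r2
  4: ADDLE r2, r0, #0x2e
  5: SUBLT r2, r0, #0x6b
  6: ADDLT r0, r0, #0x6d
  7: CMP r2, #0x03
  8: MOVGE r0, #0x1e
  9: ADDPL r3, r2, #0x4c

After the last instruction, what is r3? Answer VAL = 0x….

0: ✓ CMP  NZCV=1000
1: · SUBVS
2: · ADDCS
3: ✓ CMP  NZCV=0000
4: · ADDLE
5: · SUBLT
6: · ADDLT
7: ✓ CMP  NZCV=1010
8: · MOVGE
9: · ADDPL

VAL = 0x60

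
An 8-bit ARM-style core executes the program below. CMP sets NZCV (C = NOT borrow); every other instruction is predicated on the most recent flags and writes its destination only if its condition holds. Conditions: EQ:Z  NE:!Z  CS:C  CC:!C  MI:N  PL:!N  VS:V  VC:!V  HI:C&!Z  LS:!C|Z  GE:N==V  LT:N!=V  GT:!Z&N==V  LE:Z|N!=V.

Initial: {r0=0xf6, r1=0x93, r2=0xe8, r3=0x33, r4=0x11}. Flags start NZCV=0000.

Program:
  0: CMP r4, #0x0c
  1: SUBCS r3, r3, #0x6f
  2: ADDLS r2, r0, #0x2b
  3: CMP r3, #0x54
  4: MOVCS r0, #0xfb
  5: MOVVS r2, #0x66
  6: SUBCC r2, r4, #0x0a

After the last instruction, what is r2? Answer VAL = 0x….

0: ✓ CMP  NZCV=0010
1: ✓ SUBCS  r3←0xc4
2: · ADDLS
3: ✓ CMP  NZCV=0011
4: ✓ MOVCS  r0←0xfb
5: ✓ MOVVS  r2←0x66
6: · SUBCC

VAL = 0x66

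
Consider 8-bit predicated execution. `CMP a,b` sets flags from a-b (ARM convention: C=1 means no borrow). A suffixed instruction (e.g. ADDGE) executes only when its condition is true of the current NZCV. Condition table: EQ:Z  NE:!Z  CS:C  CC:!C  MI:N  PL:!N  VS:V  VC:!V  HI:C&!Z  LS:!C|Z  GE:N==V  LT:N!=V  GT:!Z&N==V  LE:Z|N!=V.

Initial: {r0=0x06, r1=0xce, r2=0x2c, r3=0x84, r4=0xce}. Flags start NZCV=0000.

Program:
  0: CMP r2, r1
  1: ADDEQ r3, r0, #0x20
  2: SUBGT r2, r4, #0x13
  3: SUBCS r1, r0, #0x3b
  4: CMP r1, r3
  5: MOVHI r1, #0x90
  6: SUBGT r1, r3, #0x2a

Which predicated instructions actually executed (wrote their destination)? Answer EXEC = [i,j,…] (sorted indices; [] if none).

[0] flags=0000 → (cmp)
[1] flags=0000 EQ?F → skip
[2] flags=0000 GT?T → r2=0xbb
[3] flags=0000 CS?F → skip
[4] flags=0010 → (cmp)
[5] flags=0010 HI?T → r1=0x90
[6] flags=0010 GT?T → r1=0x5a

EXEC = [2,5,6]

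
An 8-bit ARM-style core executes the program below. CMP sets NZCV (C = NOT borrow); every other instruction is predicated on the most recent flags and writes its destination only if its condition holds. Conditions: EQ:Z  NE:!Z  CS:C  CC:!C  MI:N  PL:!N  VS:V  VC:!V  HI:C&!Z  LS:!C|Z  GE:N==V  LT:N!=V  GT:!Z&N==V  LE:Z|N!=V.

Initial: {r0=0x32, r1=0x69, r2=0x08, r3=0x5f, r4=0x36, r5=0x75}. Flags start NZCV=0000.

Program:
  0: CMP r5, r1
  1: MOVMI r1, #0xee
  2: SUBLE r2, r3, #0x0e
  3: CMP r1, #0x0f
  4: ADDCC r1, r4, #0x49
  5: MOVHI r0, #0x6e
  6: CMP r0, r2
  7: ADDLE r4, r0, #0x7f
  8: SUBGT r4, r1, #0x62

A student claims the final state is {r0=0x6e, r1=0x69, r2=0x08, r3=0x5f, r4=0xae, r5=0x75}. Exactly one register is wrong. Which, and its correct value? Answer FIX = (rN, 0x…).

FIX = (r4, 0x07)

[0] flags=0010 → (cmp)
[1] flags=0010 MI?F → skip
[2] flags=0010 LE?F → skip
[3] flags=0010 → (cmp)
[4] flags=0010 CC?F → skip
[5] flags=0010 HI?T → r0=0x6e
[6] flags=0010 → (cmp)
[7] flags=0010 LE?F → skip
[8] flags=0010 GT?T → r4=0x07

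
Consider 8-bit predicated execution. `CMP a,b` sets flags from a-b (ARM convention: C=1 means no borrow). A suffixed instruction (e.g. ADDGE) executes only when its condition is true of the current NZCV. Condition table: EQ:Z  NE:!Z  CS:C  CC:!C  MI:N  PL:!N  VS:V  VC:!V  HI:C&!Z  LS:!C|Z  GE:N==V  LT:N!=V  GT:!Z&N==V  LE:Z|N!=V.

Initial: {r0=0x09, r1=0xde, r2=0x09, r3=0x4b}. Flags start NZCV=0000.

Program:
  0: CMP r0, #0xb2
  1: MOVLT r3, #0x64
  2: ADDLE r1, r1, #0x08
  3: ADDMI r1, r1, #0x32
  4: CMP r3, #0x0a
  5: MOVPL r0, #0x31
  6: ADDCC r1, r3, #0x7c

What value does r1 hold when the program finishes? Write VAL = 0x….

VAL = 0xde

[0] flags=0000 → (cmp)
[1] flags=0000 LT?F → skip
[2] flags=0000 LE?F → skip
[3] flags=0000 MI?F → skip
[4] flags=0010 → (cmp)
[5] flags=0010 PL?T → r0=0x31
[6] flags=0010 CC?F → skip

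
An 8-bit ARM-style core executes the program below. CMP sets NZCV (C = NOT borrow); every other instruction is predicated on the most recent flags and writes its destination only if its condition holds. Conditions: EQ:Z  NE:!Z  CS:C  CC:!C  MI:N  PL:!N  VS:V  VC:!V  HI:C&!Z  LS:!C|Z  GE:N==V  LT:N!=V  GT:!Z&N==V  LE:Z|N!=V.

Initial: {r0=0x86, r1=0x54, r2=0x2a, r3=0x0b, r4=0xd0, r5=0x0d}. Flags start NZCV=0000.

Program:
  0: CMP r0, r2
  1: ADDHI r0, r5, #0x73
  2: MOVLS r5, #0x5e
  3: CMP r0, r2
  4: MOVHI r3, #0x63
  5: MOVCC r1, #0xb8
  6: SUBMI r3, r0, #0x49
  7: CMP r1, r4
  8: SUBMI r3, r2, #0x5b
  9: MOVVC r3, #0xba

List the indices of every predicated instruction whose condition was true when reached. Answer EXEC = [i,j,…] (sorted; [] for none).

[0] flags=0011 → (cmp)
[1] flags=0011 HI?T → r0=0x80
[2] flags=0011 LS?F → skip
[3] flags=0011 → (cmp)
[4] flags=0011 HI?T → r3=0x63
[5] flags=0011 CC?F → skip
[6] flags=0011 MI?F → skip
[7] flags=1001 → (cmp)
[8] flags=1001 MI?T → r3=0xcf
[9] flags=1001 VC?F → skip

EXEC = [1,4,8]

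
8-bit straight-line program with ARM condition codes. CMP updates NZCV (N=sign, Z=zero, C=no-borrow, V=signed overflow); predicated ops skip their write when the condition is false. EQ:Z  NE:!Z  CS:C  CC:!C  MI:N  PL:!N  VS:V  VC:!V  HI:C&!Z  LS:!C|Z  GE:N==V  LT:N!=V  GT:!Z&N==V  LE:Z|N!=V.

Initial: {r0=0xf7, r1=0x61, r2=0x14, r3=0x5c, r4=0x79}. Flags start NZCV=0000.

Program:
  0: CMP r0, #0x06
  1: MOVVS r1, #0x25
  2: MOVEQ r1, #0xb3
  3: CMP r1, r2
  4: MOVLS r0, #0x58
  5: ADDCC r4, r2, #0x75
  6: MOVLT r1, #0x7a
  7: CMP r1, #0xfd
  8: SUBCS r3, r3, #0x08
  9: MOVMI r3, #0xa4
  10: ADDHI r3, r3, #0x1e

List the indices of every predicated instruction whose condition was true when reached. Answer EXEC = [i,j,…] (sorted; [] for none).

[0] flags=1010 → (cmp)
[1] flags=1010 VS?F → skip
[2] flags=1010 EQ?F → skip
[3] flags=0010 → (cmp)
[4] flags=0010 LS?F → skip
[5] flags=0010 CC?F → skip
[6] flags=0010 LT?F → skip
[7] flags=0000 → (cmp)
[8] flags=0000 CS?F → skip
[9] flags=0000 MI?F → skip
[10] flags=0000 HI?F → skip

EXEC = []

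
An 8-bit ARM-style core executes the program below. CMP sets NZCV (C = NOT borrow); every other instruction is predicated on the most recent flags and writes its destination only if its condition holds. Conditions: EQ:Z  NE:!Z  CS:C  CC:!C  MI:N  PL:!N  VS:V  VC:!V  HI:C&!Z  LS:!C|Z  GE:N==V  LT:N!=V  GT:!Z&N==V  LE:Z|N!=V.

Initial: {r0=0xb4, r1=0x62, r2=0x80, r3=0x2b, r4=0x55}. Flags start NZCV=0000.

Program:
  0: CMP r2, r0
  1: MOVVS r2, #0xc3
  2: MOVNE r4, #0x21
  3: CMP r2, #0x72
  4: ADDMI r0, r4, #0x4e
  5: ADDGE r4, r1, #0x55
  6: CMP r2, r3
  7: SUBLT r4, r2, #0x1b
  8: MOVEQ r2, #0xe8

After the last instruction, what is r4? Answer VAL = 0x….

0: ✓ CMP  NZCV=1000
1: · MOVVS
2: ✓ MOVNE  r4←0x21
3: ✓ CMP  NZCV=0011
4: · ADDMI
5: · ADDGE
6: ✓ CMP  NZCV=0011
7: ✓ SUBLT  r4←0x65
8: · MOVEQ

VAL = 0x65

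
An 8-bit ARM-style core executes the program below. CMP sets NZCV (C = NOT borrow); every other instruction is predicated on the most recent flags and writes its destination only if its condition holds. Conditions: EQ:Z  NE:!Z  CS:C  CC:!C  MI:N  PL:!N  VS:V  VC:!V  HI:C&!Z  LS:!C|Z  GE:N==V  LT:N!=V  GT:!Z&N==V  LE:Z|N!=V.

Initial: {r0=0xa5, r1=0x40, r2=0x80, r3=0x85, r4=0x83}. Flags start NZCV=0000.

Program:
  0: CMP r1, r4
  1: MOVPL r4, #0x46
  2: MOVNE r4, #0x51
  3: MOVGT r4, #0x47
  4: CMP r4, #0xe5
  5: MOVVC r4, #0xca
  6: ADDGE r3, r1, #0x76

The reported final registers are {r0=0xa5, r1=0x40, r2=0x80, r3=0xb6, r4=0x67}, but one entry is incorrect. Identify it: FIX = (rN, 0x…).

FIX = (r4, 0xca)

0: ✓ CMP  NZCV=1001
1: · MOVPL
2: ✓ MOVNE  r4←0x51
3: ✓ MOVGT  r4←0x47
4: ✓ CMP  NZCV=0000
5: ✓ MOVVC  r4←0xca
6: ✓ ADDGE  r3←0xb6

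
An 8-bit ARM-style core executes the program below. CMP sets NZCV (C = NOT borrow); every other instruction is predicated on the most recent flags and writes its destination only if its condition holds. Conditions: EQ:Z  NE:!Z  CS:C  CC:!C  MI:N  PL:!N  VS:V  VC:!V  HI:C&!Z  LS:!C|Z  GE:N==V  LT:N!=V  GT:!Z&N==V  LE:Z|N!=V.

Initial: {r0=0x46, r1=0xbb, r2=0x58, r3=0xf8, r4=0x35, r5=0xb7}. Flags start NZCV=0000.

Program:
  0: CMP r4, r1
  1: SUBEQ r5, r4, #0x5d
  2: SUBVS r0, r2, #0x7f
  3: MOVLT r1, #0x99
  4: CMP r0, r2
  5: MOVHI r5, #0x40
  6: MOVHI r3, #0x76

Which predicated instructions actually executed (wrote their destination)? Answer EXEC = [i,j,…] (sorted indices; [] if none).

0: ✓ CMP  NZCV=0000
1: · SUBEQ
2: · SUBVS
3: · MOVLT
4: ✓ CMP  NZCV=1000
5: · MOVHI
6: · MOVHI

EXEC = []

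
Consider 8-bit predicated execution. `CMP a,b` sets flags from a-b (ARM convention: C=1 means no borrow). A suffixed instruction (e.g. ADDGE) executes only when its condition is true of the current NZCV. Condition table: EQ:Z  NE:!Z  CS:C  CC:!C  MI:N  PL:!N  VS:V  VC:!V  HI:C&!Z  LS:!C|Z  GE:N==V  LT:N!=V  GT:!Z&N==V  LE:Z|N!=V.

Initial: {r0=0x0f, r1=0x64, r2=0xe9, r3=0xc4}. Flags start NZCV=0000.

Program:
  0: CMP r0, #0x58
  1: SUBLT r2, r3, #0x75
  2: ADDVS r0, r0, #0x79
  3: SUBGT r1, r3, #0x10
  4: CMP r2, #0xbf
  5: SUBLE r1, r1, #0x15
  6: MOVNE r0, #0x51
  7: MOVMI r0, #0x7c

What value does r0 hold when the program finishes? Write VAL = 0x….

VAL = 0x7c

[0] flags=1000 → (cmp)
[1] flags=1000 LT?T → r2=0x4f
[2] flags=1000 VS?F → skip
[3] flags=1000 GT?F → skip
[4] flags=1001 → (cmp)
[5] flags=1001 LE?F → skip
[6] flags=1001 NE?T → r0=0x51
[7] flags=1001 MI?T → r0=0x7c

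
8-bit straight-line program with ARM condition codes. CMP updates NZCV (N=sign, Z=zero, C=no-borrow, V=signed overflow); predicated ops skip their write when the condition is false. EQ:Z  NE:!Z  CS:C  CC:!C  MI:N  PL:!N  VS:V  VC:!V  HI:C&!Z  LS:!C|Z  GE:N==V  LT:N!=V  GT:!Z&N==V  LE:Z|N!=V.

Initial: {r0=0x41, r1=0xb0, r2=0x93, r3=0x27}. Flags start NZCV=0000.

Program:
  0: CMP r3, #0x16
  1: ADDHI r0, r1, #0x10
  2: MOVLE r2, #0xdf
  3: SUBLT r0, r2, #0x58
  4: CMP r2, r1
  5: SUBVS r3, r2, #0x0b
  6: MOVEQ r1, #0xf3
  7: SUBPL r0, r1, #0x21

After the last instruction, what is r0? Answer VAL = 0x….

VAL = 0xc0

0: ✓ CMP  NZCV=0010
1: ✓ ADDHI  r0←0xc0
2: · MOVLE
3: · SUBLT
4: ✓ CMP  NZCV=1000
5: · SUBVS
6: · MOVEQ
7: · SUBPL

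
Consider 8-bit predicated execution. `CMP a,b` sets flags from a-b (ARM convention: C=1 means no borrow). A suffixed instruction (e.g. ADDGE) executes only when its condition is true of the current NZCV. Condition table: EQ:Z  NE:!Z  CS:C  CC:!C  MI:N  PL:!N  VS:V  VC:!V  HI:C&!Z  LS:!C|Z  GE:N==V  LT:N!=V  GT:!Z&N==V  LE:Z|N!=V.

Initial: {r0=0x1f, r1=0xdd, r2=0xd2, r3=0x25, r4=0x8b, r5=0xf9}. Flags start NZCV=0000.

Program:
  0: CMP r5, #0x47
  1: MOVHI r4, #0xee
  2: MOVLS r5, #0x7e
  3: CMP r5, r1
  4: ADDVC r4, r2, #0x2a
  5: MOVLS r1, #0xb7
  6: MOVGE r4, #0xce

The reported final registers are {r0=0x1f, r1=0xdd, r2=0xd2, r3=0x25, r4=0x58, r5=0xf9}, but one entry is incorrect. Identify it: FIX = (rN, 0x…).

FIX = (r4, 0xce)

0: ✓ CMP  NZCV=1010
1: ✓ MOVHI  r4←0xee
2: · MOVLS
3: ✓ CMP  NZCV=0010
4: ✓ ADDVC  r4←0xfc
5: · MOVLS
6: ✓ MOVGE  r4←0xce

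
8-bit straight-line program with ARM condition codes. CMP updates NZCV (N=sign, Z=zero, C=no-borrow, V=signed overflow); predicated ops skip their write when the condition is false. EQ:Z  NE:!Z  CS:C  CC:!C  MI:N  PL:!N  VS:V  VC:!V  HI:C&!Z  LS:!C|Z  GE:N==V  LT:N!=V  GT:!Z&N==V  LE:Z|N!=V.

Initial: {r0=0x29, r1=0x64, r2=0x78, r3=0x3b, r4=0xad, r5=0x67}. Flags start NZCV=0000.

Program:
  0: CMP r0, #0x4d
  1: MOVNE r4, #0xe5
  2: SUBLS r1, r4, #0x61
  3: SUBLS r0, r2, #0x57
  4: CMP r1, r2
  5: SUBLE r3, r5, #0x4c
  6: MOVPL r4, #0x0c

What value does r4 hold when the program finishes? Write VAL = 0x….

[0] flags=1000 → (cmp)
[1] flags=1000 NE?T → r4=0xe5
[2] flags=1000 LS?T → r1=0x84
[3] flags=1000 LS?T → r0=0x21
[4] flags=0011 → (cmp)
[5] flags=0011 LE?T → r3=0x1b
[6] flags=0011 PL?T → r4=0x0c

VAL = 0x0c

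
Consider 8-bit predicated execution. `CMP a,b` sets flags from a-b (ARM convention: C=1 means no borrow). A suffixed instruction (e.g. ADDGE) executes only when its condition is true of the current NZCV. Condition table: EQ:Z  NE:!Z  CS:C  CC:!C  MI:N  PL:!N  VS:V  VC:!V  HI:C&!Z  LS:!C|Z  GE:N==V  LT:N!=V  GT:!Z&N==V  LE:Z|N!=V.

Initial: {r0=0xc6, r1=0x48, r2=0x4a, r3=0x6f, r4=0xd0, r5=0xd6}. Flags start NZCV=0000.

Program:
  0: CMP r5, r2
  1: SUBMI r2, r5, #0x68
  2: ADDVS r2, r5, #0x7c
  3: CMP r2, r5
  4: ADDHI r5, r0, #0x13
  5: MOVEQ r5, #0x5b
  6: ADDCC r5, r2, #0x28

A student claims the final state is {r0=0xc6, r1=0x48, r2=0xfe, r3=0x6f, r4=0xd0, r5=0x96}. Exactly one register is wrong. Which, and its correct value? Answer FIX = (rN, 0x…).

[0] flags=1010 → (cmp)
[1] flags=1010 MI?T → r2=0x6e
[2] flags=1010 VS?F → skip
[3] flags=1001 → (cmp)
[4] flags=1001 HI?F → skip
[5] flags=1001 EQ?F → skip
[6] flags=1001 CC?T → r5=0x96

FIX = (r2, 0x6e)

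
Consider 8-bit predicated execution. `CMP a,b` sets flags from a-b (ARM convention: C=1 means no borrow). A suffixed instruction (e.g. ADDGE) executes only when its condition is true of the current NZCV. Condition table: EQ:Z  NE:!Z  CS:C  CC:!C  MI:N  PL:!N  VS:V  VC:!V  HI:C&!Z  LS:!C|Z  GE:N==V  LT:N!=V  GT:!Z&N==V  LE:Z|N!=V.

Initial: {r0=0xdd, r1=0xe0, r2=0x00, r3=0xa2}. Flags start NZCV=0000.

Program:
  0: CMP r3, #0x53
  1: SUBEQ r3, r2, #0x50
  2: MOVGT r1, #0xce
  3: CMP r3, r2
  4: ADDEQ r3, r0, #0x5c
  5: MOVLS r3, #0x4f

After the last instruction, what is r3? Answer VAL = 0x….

0: ✓ CMP  NZCV=0011
1: · SUBEQ
2: · MOVGT
3: ✓ CMP  NZCV=1010
4: · ADDEQ
5: · MOVLS

VAL = 0xa2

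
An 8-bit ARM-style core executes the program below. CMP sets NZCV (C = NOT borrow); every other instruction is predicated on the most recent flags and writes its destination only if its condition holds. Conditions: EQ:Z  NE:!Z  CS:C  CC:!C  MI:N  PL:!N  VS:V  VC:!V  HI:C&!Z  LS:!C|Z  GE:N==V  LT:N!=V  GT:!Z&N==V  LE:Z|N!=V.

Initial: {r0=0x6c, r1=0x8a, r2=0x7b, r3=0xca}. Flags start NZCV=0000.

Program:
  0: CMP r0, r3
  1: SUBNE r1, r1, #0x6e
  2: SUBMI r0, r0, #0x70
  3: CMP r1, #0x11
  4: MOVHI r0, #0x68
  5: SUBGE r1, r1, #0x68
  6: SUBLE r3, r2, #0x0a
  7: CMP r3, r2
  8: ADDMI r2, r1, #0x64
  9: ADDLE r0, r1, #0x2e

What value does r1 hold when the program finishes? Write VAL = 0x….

[0] flags=1001 → (cmp)
[1] flags=1001 NE?T → r1=0x1c
[2] flags=1001 MI?T → r0=0xfc
[3] flags=0010 → (cmp)
[4] flags=0010 HI?T → r0=0x68
[5] flags=0010 GE?T → r1=0xb4
[6] flags=0010 LE?F → skip
[7] flags=0011 → (cmp)
[8] flags=0011 MI?F → skip
[9] flags=0011 LE?T → r0=0xe2

VAL = 0xb4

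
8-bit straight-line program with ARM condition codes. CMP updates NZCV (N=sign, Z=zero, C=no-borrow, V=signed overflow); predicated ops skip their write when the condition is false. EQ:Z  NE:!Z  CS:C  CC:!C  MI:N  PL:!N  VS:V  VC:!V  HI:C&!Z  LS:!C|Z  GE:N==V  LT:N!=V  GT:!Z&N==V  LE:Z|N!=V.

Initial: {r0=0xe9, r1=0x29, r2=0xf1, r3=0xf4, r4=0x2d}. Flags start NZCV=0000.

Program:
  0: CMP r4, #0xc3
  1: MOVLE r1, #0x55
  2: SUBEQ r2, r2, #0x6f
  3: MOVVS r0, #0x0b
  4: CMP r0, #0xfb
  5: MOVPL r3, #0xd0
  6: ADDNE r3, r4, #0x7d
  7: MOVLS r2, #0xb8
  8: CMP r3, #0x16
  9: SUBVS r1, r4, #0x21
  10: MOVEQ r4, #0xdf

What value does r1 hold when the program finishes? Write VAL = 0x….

0: ✓ CMP  NZCV=0000
1: · MOVLE
2: · SUBEQ
3: · MOVVS
4: ✓ CMP  NZCV=1000
5: · MOVPL
6: ✓ ADDNE  r3←0xaa
7: ✓ MOVLS  r2←0xb8
8: ✓ CMP  NZCV=1010
9: · SUBVS
10: · MOVEQ

VAL = 0x29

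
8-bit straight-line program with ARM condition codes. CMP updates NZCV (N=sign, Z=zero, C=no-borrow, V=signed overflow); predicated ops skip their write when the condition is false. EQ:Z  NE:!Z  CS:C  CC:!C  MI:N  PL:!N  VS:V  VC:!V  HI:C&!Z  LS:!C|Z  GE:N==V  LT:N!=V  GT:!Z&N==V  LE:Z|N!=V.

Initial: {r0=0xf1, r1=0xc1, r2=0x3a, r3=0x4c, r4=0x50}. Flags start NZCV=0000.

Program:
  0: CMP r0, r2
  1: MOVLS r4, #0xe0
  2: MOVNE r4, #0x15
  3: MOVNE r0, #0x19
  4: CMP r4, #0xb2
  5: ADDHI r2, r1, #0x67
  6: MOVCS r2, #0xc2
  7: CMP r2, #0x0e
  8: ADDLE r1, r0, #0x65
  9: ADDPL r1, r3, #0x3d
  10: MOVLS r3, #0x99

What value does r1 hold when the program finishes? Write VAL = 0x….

[0] flags=1010 → (cmp)
[1] flags=1010 LS?F → skip
[2] flags=1010 NE?T → r4=0x15
[3] flags=1010 NE?T → r0=0x19
[4] flags=0000 → (cmp)
[5] flags=0000 HI?F → skip
[6] flags=0000 CS?F → skip
[7] flags=0010 → (cmp)
[8] flags=0010 LE?F → skip
[9] flags=0010 PL?T → r1=0x89
[10] flags=0010 LS?F → skip

VAL = 0x89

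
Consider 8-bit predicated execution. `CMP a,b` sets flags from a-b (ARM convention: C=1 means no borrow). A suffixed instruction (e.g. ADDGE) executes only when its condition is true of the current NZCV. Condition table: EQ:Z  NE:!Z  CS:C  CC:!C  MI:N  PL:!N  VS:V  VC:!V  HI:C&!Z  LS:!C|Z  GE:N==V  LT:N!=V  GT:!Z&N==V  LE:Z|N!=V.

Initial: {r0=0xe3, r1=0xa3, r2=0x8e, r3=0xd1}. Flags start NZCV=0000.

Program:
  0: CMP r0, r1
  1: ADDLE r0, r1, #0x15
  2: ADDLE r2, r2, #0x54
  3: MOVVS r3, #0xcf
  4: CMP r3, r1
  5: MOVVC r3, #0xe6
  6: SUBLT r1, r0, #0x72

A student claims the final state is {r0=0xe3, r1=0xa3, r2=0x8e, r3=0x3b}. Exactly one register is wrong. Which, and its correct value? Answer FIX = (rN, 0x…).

FIX = (r3, 0xe6)

[0] flags=0010 → (cmp)
[1] flags=0010 LE?F → skip
[2] flags=0010 LE?F → skip
[3] flags=0010 VS?F → skip
[4] flags=0010 → (cmp)
[5] flags=0010 VC?T → r3=0xe6
[6] flags=0010 LT?F → skip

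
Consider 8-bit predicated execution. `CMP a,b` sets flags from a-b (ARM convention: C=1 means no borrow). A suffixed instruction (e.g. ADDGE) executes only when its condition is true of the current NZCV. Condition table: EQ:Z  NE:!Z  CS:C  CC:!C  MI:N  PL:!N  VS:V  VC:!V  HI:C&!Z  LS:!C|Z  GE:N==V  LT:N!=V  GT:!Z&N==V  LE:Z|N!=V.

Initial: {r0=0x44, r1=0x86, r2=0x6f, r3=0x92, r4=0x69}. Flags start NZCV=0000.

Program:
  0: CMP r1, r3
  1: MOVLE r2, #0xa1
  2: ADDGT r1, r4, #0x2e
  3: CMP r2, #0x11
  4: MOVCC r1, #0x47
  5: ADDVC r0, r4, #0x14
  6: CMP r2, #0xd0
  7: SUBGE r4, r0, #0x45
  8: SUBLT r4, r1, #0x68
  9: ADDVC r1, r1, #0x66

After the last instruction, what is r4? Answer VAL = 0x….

VAL = 0x1e

0: ✓ CMP  NZCV=1000
1: ✓ MOVLE  r2←0xa1
2: · ADDGT
3: ✓ CMP  NZCV=1010
4: · MOVCC
5: ✓ ADDVC  r0←0x7d
6: ✓ CMP  NZCV=1000
7: · SUBGE
8: ✓ SUBLT  r4←0x1e
9: ✓ ADDVC  r1←0xec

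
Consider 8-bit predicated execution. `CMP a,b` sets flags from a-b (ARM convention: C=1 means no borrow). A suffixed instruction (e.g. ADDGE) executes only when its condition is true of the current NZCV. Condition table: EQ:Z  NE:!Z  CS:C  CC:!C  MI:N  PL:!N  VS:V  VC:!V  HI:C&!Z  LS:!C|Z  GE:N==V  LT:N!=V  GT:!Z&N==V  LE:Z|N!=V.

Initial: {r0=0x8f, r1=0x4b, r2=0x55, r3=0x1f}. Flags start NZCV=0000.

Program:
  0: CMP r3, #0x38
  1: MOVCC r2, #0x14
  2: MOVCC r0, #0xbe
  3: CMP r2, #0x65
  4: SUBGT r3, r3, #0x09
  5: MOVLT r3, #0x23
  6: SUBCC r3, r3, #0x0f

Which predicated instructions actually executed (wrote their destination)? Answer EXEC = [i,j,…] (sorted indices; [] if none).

EXEC = [1,2,5,6]

[0] flags=1000 → (cmp)
[1] flags=1000 CC?T → r2=0x14
[2] flags=1000 CC?T → r0=0xbe
[3] flags=1000 → (cmp)
[4] flags=1000 GT?F → skip
[5] flags=1000 LT?T → r3=0x23
[6] flags=1000 CC?T → r3=0x14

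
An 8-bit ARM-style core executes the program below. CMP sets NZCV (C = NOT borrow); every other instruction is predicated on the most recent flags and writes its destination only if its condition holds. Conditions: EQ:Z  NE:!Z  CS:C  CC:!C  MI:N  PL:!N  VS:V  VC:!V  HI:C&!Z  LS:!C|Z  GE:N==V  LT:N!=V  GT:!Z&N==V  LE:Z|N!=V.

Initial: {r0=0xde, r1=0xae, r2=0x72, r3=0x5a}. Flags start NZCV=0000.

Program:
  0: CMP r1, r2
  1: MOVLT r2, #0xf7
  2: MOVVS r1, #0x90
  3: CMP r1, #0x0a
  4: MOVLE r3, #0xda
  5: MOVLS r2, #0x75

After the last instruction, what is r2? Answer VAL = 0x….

[0] flags=0011 → (cmp)
[1] flags=0011 LT?T → r2=0xf7
[2] flags=0011 VS?T → r1=0x90
[3] flags=1010 → (cmp)
[4] flags=1010 LE?T → r3=0xda
[5] flags=1010 LS?F → skip

VAL = 0xf7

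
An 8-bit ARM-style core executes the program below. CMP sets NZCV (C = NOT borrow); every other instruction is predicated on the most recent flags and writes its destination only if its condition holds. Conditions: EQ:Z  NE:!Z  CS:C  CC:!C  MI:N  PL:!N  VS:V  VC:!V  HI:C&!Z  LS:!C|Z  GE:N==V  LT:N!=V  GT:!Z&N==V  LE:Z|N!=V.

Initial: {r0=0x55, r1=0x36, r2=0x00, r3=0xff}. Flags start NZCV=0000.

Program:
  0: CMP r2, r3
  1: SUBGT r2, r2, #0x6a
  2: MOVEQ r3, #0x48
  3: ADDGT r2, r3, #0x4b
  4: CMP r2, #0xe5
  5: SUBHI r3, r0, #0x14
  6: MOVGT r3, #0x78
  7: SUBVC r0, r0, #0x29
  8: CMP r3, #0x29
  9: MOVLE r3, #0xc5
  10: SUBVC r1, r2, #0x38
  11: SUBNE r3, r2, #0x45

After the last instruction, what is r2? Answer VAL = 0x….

VAL = 0x4a

0: ✓ CMP  NZCV=0000
1: ✓ SUBGT  r2←0x96
2: · MOVEQ
3: ✓ ADDGT  r2←0x4a
4: ✓ CMP  NZCV=0000
5: · SUBHI
6: ✓ MOVGT  r3←0x78
7: ✓ SUBVC  r0←0x2c
8: ✓ CMP  NZCV=0010
9: · MOVLE
10: ✓ SUBVC  r1←0x12
11: ✓ SUBNE  r3←0x05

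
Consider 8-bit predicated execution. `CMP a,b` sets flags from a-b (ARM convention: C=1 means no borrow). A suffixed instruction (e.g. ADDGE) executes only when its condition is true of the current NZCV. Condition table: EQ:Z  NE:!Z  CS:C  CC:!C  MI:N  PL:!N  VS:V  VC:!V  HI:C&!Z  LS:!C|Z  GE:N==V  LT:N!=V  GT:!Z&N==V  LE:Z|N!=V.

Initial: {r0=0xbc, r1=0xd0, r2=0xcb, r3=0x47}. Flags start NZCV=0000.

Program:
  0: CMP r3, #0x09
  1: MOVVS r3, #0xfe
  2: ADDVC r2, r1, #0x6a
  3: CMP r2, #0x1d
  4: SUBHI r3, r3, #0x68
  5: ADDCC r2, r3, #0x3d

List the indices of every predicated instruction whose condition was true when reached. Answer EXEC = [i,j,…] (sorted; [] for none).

0: ✓ CMP  NZCV=0010
1: · MOVVS
2: ✓ ADDVC  r2←0x3a
3: ✓ CMP  NZCV=0010
4: ✓ SUBHI  r3←0xdf
5: · ADDCC

EXEC = [2,4]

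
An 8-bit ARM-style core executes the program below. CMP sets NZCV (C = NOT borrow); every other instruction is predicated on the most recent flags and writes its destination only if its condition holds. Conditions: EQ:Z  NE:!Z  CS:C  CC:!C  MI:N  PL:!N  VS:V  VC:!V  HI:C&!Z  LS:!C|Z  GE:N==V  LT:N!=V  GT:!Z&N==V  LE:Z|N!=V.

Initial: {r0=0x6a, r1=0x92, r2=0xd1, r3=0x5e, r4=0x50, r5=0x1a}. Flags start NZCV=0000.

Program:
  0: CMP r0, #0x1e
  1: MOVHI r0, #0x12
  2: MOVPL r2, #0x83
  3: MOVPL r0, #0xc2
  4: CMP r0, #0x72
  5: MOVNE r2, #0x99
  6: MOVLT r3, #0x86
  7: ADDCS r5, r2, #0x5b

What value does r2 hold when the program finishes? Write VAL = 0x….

[0] flags=0010 → (cmp)
[1] flags=0010 HI?T → r0=0x12
[2] flags=0010 PL?T → r2=0x83
[3] flags=0010 PL?T → r0=0xc2
[4] flags=0011 → (cmp)
[5] flags=0011 NE?T → r2=0x99
[6] flags=0011 LT?T → r3=0x86
[7] flags=0011 CS?T → r5=0xf4

VAL = 0x99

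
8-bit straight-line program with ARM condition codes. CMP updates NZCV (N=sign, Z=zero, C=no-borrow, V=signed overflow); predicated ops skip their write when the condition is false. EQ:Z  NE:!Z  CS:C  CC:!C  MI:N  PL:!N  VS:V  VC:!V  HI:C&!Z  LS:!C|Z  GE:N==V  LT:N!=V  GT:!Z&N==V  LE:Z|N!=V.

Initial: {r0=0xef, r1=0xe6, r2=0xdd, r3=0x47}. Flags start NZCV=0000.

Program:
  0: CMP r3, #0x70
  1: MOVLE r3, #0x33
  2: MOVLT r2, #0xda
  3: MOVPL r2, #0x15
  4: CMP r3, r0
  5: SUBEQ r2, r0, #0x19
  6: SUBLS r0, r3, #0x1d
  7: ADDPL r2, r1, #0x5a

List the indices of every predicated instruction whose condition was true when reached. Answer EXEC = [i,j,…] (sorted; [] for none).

EXEC = [1,2,6,7]

0: ✓ CMP  NZCV=1000
1: ✓ MOVLE  r3←0x33
2: ✓ MOVLT  r2←0xda
3: · MOVPL
4: ✓ CMP  NZCV=0000
5: · SUBEQ
6: ✓ SUBLS  r0←0x16
7: ✓ ADDPL  r2←0x40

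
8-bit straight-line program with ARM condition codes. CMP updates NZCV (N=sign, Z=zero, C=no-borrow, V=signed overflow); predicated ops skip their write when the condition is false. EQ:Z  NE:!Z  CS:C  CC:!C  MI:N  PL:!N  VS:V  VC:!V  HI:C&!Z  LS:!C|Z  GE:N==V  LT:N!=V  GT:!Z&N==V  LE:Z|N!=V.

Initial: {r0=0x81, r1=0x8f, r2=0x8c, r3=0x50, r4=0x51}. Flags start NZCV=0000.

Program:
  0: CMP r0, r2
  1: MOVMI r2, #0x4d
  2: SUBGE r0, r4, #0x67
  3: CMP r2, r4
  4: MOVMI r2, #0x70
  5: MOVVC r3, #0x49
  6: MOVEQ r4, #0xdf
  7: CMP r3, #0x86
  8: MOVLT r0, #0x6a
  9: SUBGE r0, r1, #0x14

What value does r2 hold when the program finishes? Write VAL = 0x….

VAL = 0x70

[0] flags=1000 → (cmp)
[1] flags=1000 MI?T → r2=0x4d
[2] flags=1000 GE?F → skip
[3] flags=1000 → (cmp)
[4] flags=1000 MI?T → r2=0x70
[5] flags=1000 VC?T → r3=0x49
[6] flags=1000 EQ?F → skip
[7] flags=1001 → (cmp)
[8] flags=1001 LT?F → skip
[9] flags=1001 GE?T → r0=0x7b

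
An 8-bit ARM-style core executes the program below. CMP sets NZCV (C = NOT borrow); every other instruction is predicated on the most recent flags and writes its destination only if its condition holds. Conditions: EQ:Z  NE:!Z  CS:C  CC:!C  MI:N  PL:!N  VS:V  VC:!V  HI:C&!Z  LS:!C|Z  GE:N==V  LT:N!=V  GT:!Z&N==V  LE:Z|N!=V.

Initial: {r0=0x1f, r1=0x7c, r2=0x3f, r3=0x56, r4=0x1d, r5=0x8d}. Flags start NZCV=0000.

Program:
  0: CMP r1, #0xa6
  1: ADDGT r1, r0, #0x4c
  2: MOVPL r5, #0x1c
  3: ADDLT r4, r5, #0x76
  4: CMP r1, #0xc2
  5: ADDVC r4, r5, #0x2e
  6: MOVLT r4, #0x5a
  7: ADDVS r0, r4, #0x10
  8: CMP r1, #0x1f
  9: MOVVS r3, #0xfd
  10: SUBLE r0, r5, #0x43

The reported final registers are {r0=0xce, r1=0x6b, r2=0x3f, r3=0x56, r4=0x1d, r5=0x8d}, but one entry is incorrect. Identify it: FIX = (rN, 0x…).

0: ✓ CMP  NZCV=1001
1: ✓ ADDGT  r1←0x6b
2: · MOVPL
3: · ADDLT
4: ✓ CMP  NZCV=1001
5: · ADDVC
6: · MOVLT
7: ✓ ADDVS  r0←0x2d
8: ✓ CMP  NZCV=0010
9: · MOVVS
10: · SUBLE

FIX = (r0, 0x2d)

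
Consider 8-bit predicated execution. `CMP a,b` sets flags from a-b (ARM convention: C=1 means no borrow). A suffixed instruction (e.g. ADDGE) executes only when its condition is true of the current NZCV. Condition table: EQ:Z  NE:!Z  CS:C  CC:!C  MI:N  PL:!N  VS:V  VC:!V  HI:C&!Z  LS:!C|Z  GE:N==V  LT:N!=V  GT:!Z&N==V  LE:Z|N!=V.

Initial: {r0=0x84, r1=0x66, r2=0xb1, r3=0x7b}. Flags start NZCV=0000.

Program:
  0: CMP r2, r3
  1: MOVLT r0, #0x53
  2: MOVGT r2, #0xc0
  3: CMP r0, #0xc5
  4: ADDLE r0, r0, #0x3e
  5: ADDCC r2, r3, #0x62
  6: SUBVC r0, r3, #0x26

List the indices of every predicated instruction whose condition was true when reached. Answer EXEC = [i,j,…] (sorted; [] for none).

0: ✓ CMP  NZCV=0011
1: ✓ MOVLT  r0←0x53
2: · MOVGT
3: ✓ CMP  NZCV=1001
4: · ADDLE
5: ✓ ADDCC  r2←0xdd
6: · SUBVC

EXEC = [1,5]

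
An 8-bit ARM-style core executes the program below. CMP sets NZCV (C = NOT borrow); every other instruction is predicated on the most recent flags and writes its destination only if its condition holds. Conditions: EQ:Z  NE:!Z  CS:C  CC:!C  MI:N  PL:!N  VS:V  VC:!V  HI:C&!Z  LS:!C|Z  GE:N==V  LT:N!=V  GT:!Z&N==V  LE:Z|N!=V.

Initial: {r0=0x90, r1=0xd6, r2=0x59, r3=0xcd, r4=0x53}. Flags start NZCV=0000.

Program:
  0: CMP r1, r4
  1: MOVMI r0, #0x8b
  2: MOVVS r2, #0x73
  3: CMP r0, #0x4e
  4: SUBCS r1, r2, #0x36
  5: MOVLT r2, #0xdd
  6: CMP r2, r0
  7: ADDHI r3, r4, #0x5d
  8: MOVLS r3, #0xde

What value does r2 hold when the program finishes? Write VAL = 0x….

[0] flags=1010 → (cmp)
[1] flags=1010 MI?T → r0=0x8b
[2] flags=1010 VS?F → skip
[3] flags=0011 → (cmp)
[4] flags=0011 CS?T → r1=0x23
[5] flags=0011 LT?T → r2=0xdd
[6] flags=0010 → (cmp)
[7] flags=0010 HI?T → r3=0xb0
[8] flags=0010 LS?F → skip

VAL = 0xdd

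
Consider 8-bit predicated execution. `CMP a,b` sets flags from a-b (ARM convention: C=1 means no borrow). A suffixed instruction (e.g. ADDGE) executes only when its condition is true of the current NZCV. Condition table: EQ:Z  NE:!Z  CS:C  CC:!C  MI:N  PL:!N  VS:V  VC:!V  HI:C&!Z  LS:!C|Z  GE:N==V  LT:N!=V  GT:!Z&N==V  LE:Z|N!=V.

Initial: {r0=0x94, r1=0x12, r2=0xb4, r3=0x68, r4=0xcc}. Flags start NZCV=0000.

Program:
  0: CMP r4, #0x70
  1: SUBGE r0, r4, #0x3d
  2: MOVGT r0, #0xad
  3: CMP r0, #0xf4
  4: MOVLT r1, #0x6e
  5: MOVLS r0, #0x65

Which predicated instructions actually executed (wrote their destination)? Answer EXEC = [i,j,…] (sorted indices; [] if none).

0: ✓ CMP  NZCV=0011
1: · SUBGE
2: · MOVGT
3: ✓ CMP  NZCV=1000
4: ✓ MOVLT  r1←0x6e
5: ✓ MOVLS  r0←0x65

EXEC = [4,5]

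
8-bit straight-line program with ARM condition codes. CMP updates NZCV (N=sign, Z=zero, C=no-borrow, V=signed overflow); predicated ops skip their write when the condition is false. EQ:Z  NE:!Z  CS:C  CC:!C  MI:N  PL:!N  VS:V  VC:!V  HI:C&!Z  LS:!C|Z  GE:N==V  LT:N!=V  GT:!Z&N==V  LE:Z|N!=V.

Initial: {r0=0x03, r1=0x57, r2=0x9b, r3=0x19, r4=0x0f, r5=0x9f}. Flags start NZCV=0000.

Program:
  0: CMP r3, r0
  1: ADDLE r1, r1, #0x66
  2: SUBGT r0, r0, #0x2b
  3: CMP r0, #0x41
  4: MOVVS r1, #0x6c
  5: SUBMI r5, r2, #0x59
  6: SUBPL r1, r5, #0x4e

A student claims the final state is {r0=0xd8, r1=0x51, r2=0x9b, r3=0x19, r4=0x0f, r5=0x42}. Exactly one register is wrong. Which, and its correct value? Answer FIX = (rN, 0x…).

FIX = (r1, 0x57)

0: ✓ CMP  NZCV=0010
1: · ADDLE
2: ✓ SUBGT  r0←0xd8
3: ✓ CMP  NZCV=1010
4: · MOVVS
5: ✓ SUBMI  r5←0x42
6: · SUBPL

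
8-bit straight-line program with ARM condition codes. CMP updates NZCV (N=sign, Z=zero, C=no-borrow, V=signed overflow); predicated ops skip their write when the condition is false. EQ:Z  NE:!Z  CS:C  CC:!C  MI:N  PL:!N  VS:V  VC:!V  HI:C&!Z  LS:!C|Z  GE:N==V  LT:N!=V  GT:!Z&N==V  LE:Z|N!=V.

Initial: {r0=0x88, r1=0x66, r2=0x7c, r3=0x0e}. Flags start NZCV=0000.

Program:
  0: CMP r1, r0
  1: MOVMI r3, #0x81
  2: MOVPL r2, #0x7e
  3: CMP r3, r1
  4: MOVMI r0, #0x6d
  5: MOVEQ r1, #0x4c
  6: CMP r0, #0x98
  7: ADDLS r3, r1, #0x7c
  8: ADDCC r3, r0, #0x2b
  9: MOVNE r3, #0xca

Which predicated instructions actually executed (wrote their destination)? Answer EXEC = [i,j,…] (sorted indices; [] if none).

[0] flags=1001 → (cmp)
[1] flags=1001 MI?T → r3=0x81
[2] flags=1001 PL?F → skip
[3] flags=0011 → (cmp)
[4] flags=0011 MI?F → skip
[5] flags=0011 EQ?F → skip
[6] flags=1000 → (cmp)
[7] flags=1000 LS?T → r3=0xe2
[8] flags=1000 CC?T → r3=0xb3
[9] flags=1000 NE?T → r3=0xca

EXEC = [1,7,8,9]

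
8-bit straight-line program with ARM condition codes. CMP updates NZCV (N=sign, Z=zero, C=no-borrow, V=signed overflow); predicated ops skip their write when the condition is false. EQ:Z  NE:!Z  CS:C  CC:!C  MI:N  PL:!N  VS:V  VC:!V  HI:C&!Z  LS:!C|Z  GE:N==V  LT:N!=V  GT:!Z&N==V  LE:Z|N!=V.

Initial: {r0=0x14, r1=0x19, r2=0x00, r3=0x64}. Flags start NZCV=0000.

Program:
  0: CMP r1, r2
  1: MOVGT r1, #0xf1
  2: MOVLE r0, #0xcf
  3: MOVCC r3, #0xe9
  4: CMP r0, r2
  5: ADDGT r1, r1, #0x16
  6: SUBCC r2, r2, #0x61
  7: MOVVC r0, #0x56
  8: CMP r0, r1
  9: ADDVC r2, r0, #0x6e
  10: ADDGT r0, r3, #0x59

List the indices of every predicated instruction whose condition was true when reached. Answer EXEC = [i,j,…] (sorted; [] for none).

EXEC = [1,5,7,9,10]

[0] flags=0010 → (cmp)
[1] flags=0010 GT?T → r1=0xf1
[2] flags=0010 LE?F → skip
[3] flags=0010 CC?F → skip
[4] flags=0010 → (cmp)
[5] flags=0010 GT?T → r1=0x07
[6] flags=0010 CC?F → skip
[7] flags=0010 VC?T → r0=0x56
[8] flags=0010 → (cmp)
[9] flags=0010 VC?T → r2=0xc4
[10] flags=0010 GT?T → r0=0xbd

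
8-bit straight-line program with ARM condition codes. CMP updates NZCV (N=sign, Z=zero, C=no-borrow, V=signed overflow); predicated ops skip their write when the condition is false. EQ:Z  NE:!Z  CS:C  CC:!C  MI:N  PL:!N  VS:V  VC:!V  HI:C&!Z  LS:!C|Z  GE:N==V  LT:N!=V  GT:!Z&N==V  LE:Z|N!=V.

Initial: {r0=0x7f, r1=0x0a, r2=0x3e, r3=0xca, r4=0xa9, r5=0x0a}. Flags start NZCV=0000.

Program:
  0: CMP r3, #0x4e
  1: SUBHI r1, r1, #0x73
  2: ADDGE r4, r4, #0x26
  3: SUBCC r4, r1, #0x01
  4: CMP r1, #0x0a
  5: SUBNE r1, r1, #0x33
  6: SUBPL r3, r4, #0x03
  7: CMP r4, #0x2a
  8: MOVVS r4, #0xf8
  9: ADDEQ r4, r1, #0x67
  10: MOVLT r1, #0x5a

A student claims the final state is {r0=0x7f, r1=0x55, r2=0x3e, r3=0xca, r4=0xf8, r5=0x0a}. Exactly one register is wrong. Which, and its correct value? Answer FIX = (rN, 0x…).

FIX = (r1, 0x5a)

0: ✓ CMP  NZCV=0011
1: ✓ SUBHI  r1←0x97
2: · ADDGE
3: · SUBCC
4: ✓ CMP  NZCV=1010
5: ✓ SUBNE  r1←0x64
6: · SUBPL
7: ✓ CMP  NZCV=0011
8: ✓ MOVVS  r4←0xf8
9: · ADDEQ
10: ✓ MOVLT  r1←0x5a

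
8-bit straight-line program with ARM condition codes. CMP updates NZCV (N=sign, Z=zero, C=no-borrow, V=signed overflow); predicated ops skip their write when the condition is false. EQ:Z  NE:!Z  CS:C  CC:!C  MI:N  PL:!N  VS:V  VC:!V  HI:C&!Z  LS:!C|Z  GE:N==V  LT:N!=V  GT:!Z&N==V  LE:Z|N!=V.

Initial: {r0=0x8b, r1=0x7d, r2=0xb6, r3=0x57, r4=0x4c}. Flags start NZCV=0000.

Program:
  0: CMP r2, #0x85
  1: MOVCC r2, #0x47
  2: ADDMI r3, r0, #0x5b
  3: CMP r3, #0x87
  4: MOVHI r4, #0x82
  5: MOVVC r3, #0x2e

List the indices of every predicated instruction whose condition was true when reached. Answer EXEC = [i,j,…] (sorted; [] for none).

EXEC = []

0: ✓ CMP  NZCV=0010
1: · MOVCC
2: · ADDMI
3: ✓ CMP  NZCV=1001
4: · MOVHI
5: · MOVVC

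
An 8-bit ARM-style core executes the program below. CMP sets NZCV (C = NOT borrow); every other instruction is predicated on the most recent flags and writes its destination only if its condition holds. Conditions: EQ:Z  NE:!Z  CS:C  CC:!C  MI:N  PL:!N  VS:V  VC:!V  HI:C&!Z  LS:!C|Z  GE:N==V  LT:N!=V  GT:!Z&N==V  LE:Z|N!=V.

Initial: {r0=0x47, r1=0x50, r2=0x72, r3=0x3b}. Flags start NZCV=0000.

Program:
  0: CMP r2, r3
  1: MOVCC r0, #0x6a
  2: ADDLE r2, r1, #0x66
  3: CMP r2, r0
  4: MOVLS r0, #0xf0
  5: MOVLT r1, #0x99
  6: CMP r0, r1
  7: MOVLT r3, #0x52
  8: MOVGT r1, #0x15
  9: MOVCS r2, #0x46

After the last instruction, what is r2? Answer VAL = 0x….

VAL = 0x72

[0] flags=0010 → (cmp)
[1] flags=0010 CC?F → skip
[2] flags=0010 LE?F → skip
[3] flags=0010 → (cmp)
[4] flags=0010 LS?F → skip
[5] flags=0010 LT?F → skip
[6] flags=1000 → (cmp)
[7] flags=1000 LT?T → r3=0x52
[8] flags=1000 GT?F → skip
[9] flags=1000 CS?F → skip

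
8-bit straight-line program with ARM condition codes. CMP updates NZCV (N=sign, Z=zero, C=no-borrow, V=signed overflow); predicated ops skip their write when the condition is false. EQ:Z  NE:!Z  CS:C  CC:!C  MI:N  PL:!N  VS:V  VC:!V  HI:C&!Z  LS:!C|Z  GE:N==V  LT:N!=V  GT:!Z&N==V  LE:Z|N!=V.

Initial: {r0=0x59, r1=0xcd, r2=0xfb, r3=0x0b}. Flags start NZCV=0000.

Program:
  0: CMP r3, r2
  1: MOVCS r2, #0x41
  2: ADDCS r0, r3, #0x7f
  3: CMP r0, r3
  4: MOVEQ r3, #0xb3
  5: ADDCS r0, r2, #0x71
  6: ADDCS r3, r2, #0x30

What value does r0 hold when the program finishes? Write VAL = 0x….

[0] flags=0000 → (cmp)
[1] flags=0000 CS?F → skip
[2] flags=0000 CS?F → skip
[3] flags=0010 → (cmp)
[4] flags=0010 EQ?F → skip
[5] flags=0010 CS?T → r0=0x6c
[6] flags=0010 CS?T → r3=0x2b

VAL = 0x6c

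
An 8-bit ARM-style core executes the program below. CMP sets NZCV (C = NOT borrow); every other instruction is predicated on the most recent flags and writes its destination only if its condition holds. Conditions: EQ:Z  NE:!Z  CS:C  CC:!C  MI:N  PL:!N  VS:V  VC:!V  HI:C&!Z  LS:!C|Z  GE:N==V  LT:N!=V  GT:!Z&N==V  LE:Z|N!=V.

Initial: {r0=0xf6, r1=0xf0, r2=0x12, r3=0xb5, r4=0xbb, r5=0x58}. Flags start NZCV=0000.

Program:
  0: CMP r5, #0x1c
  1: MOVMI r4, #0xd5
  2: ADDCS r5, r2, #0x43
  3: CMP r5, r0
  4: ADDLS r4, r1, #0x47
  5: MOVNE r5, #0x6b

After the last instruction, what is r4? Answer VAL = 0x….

VAL = 0x37

0: ✓ CMP  NZCV=0010
1: · MOVMI
2: ✓ ADDCS  r5←0x55
3: ✓ CMP  NZCV=0000
4: ✓ ADDLS  r4←0x37
5: ✓ MOVNE  r5←0x6b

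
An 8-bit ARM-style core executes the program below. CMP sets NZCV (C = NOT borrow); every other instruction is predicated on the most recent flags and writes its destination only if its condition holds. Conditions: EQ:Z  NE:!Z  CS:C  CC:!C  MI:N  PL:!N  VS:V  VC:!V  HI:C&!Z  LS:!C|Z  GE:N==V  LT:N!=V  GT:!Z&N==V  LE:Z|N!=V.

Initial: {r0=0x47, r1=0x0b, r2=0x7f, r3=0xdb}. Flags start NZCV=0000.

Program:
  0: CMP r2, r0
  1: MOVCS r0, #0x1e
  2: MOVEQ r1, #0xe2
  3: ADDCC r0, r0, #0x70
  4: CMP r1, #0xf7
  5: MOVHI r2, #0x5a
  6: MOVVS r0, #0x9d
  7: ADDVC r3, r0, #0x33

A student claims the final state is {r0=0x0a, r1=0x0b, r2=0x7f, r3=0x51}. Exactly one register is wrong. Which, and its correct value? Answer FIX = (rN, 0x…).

0: ✓ CMP  NZCV=0010
1: ✓ MOVCS  r0←0x1e
2: · MOVEQ
3: · ADDCC
4: ✓ CMP  NZCV=0000
5: · MOVHI
6: · MOVVS
7: ✓ ADDVC  r3←0x51

FIX = (r0, 0x1e)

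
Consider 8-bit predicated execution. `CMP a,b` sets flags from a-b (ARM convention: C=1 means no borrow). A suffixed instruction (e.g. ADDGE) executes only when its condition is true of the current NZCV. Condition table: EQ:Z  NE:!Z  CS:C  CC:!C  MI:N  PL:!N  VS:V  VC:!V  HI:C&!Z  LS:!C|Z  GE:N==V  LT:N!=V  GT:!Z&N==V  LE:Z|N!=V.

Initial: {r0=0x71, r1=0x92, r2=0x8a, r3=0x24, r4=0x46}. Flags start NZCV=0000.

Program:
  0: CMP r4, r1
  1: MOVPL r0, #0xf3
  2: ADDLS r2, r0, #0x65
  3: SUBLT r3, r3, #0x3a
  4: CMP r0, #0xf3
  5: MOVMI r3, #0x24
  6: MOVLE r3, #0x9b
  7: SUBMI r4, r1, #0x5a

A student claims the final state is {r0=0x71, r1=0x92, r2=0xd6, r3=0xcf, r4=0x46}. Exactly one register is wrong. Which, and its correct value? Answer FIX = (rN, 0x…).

FIX = (r3, 0x24)

[0] flags=1001 → (cmp)
[1] flags=1001 PL?F → skip
[2] flags=1001 LS?T → r2=0xd6
[3] flags=1001 LT?F → skip
[4] flags=0000 → (cmp)
[5] flags=0000 MI?F → skip
[6] flags=0000 LE?F → skip
[7] flags=0000 MI?F → skip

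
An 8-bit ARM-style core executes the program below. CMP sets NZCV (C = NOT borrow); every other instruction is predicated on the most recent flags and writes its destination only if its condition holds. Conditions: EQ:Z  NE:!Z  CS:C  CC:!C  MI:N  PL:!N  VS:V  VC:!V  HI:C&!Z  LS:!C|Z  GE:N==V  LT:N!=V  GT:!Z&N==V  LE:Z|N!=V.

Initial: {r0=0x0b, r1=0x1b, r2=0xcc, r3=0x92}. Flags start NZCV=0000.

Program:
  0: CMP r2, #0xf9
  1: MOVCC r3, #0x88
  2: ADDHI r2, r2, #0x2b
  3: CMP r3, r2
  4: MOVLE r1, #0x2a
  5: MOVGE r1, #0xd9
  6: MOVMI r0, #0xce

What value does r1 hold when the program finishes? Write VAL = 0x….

VAL = 0x2a

0: ✓ CMP  NZCV=1000
1: ✓ MOVCC  r3←0x88
2: · ADDHI
3: ✓ CMP  NZCV=1000
4: ✓ MOVLE  r1←0x2a
5: · MOVGE
6: ✓ MOVMI  r0←0xce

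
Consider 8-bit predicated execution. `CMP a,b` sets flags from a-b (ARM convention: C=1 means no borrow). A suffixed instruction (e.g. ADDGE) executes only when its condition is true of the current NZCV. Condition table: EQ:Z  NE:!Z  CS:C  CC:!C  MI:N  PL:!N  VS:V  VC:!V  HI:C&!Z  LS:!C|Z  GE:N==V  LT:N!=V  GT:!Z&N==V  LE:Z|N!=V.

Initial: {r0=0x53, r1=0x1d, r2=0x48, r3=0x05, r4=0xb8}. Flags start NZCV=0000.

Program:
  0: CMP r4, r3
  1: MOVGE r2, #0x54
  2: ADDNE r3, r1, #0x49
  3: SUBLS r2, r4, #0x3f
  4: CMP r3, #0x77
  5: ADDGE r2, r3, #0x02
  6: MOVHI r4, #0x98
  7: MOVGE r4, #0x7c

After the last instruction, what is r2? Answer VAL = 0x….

0: ✓ CMP  NZCV=1010
1: · MOVGE
2: ✓ ADDNE  r3←0x66
3: · SUBLS
4: ✓ CMP  NZCV=1000
5: · ADDGE
6: · MOVHI
7: · MOVGE

VAL = 0x48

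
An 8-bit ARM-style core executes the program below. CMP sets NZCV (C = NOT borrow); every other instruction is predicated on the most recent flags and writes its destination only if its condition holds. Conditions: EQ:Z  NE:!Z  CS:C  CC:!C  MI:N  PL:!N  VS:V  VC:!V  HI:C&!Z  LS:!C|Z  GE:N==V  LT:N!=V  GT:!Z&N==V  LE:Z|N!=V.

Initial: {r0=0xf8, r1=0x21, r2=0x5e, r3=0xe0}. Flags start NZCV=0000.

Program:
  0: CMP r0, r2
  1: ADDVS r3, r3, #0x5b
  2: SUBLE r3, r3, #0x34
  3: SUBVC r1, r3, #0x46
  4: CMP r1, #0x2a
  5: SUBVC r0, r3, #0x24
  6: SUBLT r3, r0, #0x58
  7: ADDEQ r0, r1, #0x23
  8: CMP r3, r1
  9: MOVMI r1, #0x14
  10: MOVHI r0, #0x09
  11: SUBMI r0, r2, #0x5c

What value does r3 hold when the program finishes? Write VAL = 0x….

VAL = 0xac

0: ✓ CMP  NZCV=1010
1: · ADDVS
2: ✓ SUBLE  r3←0xac
3: ✓ SUBVC  r1←0x66
4: ✓ CMP  NZCV=0010
5: ✓ SUBVC  r0←0x88
6: · SUBLT
7: · ADDEQ
8: ✓ CMP  NZCV=0011
9: · MOVMI
10: ✓ MOVHI  r0←0x09
11: · SUBMI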